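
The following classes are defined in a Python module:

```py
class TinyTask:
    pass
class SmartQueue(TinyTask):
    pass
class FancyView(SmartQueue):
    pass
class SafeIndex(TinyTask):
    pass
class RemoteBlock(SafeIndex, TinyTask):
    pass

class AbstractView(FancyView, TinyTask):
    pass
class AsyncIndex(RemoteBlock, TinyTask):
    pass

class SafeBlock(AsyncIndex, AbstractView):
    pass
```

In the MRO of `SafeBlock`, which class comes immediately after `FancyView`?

SmartQueue

L[SafeBlock] = SafeBlock + merge(L[AsyncIndex], L[AbstractView], [AsyncIndex AbstractView])
  take AsyncIndex:  [AsyncIndex RemoteBlock SafeIndex TinyTask object] + [AbstractView FancyView SmartQueue TinyTask object] + [AsyncIndex AbstractView]
  take RemoteBlock:  [RemoteBlock SafeIndex TinyTask object] + [AbstractView FancyView SmartQueue TinyTask object] + [AbstractView]
  take SafeIndex:  [SafeIndex TinyTask object] + [AbstractView FancyView SmartQueue TinyTask object] + [AbstractView]
  take AbstractView:  [TinyTask object] + [AbstractView FancyView SmartQueue TinyTask object] + [AbstractView]
  take FancyView:  [TinyTask object] + [FancyView SmartQueue TinyTask object]
  take SmartQueue:  [TinyTask object] + [SmartQueue TinyTask object]
  take TinyTask:  [TinyTask object] + [TinyTask object]
  take object:  [object] + [object]
MRO: SafeBlock AsyncIndex RemoteBlock SafeIndex AbstractView FancyView SmartQueue TinyTask object
FancyView is at position 5; next is SmartQueue.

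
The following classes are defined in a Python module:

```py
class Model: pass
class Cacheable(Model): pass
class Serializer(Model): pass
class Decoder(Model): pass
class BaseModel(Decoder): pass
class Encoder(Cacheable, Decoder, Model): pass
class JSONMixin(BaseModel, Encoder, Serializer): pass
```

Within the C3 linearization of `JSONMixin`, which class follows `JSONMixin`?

L[JSONMixin] = JSONMixin + merge(L[BaseModel], L[Encoder], L[Serializer], [BaseModel Encoder Serializer])
  take BaseModel:  [BaseModel Decoder Model object] + [Encoder Cacheable Decoder Model object] + [Serializer Model object] + [BaseModel Encoder Serializer]
  take Encoder:  [Decoder Model object] + [Encoder Cacheable Decoder Model object] + [Serializer Model object] + [Encoder Serializer]
  take Cacheable:  [Decoder Model object] + [Cacheable Decoder Model object] + [Serializer Model object] + [Serializer]
  take Decoder:  [Decoder Model object] + [Decoder Model object] + [Serializer Model object] + [Serializer]
  take Serializer:  [Model object] + [Model object] + [Serializer Model object] + [Serializer]
  take Model:  [Model object] + [Model object] + [Model object]
  take object:  [object] + [object] + [object]
MRO: JSONMixin BaseModel Encoder Cacheable Decoder Serializer Model object
JSONMixin is at position 0; next is BaseModel.

BaseModel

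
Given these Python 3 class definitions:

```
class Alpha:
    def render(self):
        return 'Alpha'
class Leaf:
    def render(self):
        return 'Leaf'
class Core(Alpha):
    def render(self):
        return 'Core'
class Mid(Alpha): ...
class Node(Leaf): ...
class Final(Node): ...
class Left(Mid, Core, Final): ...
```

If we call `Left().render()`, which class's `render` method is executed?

Core

L[Left] = Left + merge(L[Mid], L[Core], L[Final], [Mid Core Final])
  take Mid:  [Mid Alpha object] + [Core Alpha object] + [Final Node Leaf object] + [Mid Core Final]
  take Core:  [Alpha object] + [Core Alpha object] + [Final Node Leaf object] + [Core Final]
  take Alpha:  [Alpha object] + [Alpha object] + [Final Node Leaf object] + [Final]
  take Final:  [object] + [object] + [Final Node Leaf object] + [Final]
  take Node:  [object] + [object] + [Node Leaf object]
  take Leaf:  [object] + [object] + [Leaf object]
  take object:  [object] + [object] + [object]
MRO: Left Mid Core Alpha Final Node Leaf object
render is defined in: Alpha, Core, Leaf. First along the MRO is Core.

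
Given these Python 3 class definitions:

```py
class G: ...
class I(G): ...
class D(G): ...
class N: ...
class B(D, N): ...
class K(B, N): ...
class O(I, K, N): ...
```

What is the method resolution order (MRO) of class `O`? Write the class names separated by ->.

O -> I -> K -> B -> D -> G -> N -> object

L[O] = O + merge(L[I], L[K], L[N], [I K N])
  take I:  [I G object] + [K B D G N object] + [N object] + [I K N]
  take K:  [G object] + [K B D G N object] + [N object] + [K N]
  take B:  [G object] + [B D G N object] + [N object] + [N]
  take D:  [G object] + [D G N object] + [N object] + [N]
  take G:  [G object] + [G N object] + [N object] + [N]
  take N:  [object] + [N object] + [N object] + [N]
  take object:  [object] + [object] + [object]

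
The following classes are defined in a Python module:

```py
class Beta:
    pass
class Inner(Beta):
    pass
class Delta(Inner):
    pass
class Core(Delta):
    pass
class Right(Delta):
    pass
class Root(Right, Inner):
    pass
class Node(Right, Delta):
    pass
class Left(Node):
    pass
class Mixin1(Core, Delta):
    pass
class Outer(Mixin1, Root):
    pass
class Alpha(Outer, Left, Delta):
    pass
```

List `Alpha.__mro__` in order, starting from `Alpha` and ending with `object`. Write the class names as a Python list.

[Alpha, Outer, Mixin1, Core, Root, Left, Node, Right, Delta, Inner, Beta, object]

L[Alpha] = Alpha + merge(L[Outer], L[Left], L[Delta], [Outer Left Delta])
  take Outer:  [Outer Mixin1 Core Root Right Delta Inner Beta object] + [Left Node Right Delta Inner Beta object] + [Delta Inner Beta object] + [Outer Left Delta]
  take Mixin1:  [Mixin1 Core Root Right Delta Inner Beta object] + [Left Node Right Delta Inner Beta object] + [Delta Inner Beta object] + [Left Delta]
  take Core:  [Core Root Right Delta Inner Beta object] + [Left Node Right Delta Inner Beta object] + [Delta Inner Beta object] + [Left Delta]
  take Root:  [Root Right Delta Inner Beta object] + [Left Node Right Delta Inner Beta object] + [Delta Inner Beta object] + [Left Delta]
  take Left:  [Right Delta Inner Beta object] + [Left Node Right Delta Inner Beta object] + [Delta Inner Beta object] + [Left Delta]
  take Node:  [Right Delta Inner Beta object] + [Node Right Delta Inner Beta object] + [Delta Inner Beta object] + [Delta]
  take Right:  [Right Delta Inner Beta object] + [Right Delta Inner Beta object] + [Delta Inner Beta object] + [Delta]
  take Delta:  [Delta Inner Beta object] + [Delta Inner Beta object] + [Delta Inner Beta object] + [Delta]
  take Inner:  [Inner Beta object] + [Inner Beta object] + [Inner Beta object]
  take Beta:  [Beta object] + [Beta object] + [Beta object]
  take object:  [object] + [object] + [object]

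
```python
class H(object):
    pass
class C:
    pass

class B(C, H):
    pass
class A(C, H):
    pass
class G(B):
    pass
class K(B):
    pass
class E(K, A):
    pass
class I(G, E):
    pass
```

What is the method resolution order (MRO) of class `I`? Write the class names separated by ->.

L[I] = I + merge(L[G], L[E], [G E])
  take G:  [G B C H object] + [E K B A C H object] + [G E]
  take E:  [B C H object] + [E K B A C H object] + [E]
  take K:  [B C H object] + [K B A C H object]
  take B:  [B C H object] + [B A C H object]
  take A:  [C H object] + [A C H object]
  take C:  [C H object] + [C H object]
  take H:  [H object] + [H object]
  take object:  [object] + [object]

I -> G -> E -> K -> B -> A -> C -> H -> object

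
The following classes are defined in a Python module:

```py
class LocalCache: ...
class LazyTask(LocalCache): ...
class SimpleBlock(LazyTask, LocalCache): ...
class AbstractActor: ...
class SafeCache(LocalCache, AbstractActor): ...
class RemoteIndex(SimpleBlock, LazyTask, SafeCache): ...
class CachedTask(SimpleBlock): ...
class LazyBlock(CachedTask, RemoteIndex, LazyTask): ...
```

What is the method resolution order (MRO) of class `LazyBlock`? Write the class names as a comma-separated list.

L[LazyBlock] = LazyBlock + merge(L[CachedTask], L[RemoteIndex], L[LazyTask], [CachedTask RemoteIndex LazyTask])
  take CachedTask:  [CachedTask SimpleBlock LazyTask LocalCache object] + [RemoteIndex SimpleBlock LazyTask SafeCache LocalCache AbstractActor object] + [LazyTask LocalCache object] + [CachedTask RemoteIndex LazyTask]
  take RemoteIndex:  [SimpleBlock LazyTask LocalCache object] + [RemoteIndex SimpleBlock LazyTask SafeCache LocalCache AbstractActor object] + [LazyTask LocalCache object] + [RemoteIndex LazyTask]
  take SimpleBlock:  [SimpleBlock LazyTask LocalCache object] + [SimpleBlock LazyTask SafeCache LocalCache AbstractActor object] + [LazyTask LocalCache object] + [LazyTask]
  take LazyTask:  [LazyTask LocalCache object] + [LazyTask SafeCache LocalCache AbstractActor object] + [LazyTask LocalCache object] + [LazyTask]
  take SafeCache:  [LocalCache object] + [SafeCache LocalCache AbstractActor object] + [LocalCache object]
  take LocalCache:  [LocalCache object] + [LocalCache AbstractActor object] + [LocalCache object]
  take AbstractActor:  [object] + [AbstractActor object] + [object]
  take object:  [object] + [object] + [object]

LazyBlock, CachedTask, RemoteIndex, SimpleBlock, LazyTask, SafeCache, LocalCache, AbstractActor, object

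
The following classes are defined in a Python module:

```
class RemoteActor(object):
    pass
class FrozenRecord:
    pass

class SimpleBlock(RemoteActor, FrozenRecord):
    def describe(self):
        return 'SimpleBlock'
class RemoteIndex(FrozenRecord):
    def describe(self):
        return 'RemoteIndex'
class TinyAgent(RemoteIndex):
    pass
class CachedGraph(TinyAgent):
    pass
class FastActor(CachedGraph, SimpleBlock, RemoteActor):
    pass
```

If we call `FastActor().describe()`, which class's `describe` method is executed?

RemoteIndex

L[FastActor] = FastActor + merge(L[CachedGraph], L[SimpleBlock], L[RemoteActor], [CachedGraph SimpleBlock RemoteActor])
  take CachedGraph:  [CachedGraph TinyAgent RemoteIndex FrozenRecord object] + [SimpleBlock RemoteActor FrozenRecord object] + [RemoteActor object] + [CachedGraph SimpleBlock RemoteActor]
  take TinyAgent:  [TinyAgent RemoteIndex FrozenRecord object] + [SimpleBlock RemoteActor FrozenRecord object] + [RemoteActor object] + [SimpleBlock RemoteActor]
  take RemoteIndex:  [RemoteIndex FrozenRecord object] + [SimpleBlock RemoteActor FrozenRecord object] + [RemoteActor object] + [SimpleBlock RemoteActor]
  take SimpleBlock:  [FrozenRecord object] + [SimpleBlock RemoteActor FrozenRecord object] + [RemoteActor object] + [SimpleBlock RemoteActor]
  take RemoteActor:  [FrozenRecord object] + [RemoteActor FrozenRecord object] + [RemoteActor object] + [RemoteActor]
  take FrozenRecord:  [FrozenRecord object] + [FrozenRecord object] + [object]
  take object:  [object] + [object] + [object]
MRO: FastActor CachedGraph TinyAgent RemoteIndex SimpleBlock RemoteActor FrozenRecord object
describe is defined in: RemoteIndex, SimpleBlock. First along the MRO is RemoteIndex.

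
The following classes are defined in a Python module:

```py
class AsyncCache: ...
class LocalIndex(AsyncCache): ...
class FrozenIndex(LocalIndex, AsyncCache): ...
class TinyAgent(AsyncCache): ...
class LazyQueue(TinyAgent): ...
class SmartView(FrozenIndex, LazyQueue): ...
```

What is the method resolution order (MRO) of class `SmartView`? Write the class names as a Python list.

L[SmartView] = SmartView + merge(L[FrozenIndex], L[LazyQueue], [FrozenIndex LazyQueue])
  take FrozenIndex:  [FrozenIndex LocalIndex AsyncCache object] + [LazyQueue TinyAgent AsyncCache object] + [FrozenIndex LazyQueue]
  take LocalIndex:  [LocalIndex AsyncCache object] + [LazyQueue TinyAgent AsyncCache object] + [LazyQueue]
  take LazyQueue:  [AsyncCache object] + [LazyQueue TinyAgent AsyncCache object] + [LazyQueue]
  take TinyAgent:  [AsyncCache object] + [TinyAgent AsyncCache object]
  take AsyncCache:  [AsyncCache object] + [AsyncCache object]
  take object:  [object] + [object]

[SmartView, FrozenIndex, LocalIndex, LazyQueue, TinyAgent, AsyncCache, object]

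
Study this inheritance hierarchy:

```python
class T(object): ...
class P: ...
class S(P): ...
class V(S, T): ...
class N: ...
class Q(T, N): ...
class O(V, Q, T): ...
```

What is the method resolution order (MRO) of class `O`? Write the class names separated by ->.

O -> V -> S -> P -> Q -> T -> N -> object

L[O] = O + merge(L[V], L[Q], L[T], [V Q T])
  take V:  [V S P T object] + [Q T N object] + [T object] + [V Q T]
  take S:  [S P T object] + [Q T N object] + [T object] + [Q T]
  take P:  [P T object] + [Q T N object] + [T object] + [Q T]
  take Q:  [T object] + [Q T N object] + [T object] + [Q T]
  take T:  [T object] + [T N object] + [T object] + [T]
  take N:  [object] + [N object] + [object]
  take object:  [object] + [object] + [object]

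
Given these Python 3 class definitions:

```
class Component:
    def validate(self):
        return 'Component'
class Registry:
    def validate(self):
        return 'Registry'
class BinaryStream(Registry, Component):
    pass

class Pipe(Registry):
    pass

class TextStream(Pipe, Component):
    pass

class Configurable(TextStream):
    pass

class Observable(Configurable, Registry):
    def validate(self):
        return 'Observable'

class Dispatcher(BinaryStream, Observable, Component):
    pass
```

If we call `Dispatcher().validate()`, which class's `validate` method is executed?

Observable

L[Dispatcher] = Dispatcher + merge(L[BinaryStream], L[Observable], L[Component], [BinaryStream Observable Component])
  take BinaryStream:  [BinaryStream Registry Component object] + [Observable Configurable TextStream Pipe Registry Component object] + [Component object] + [BinaryStream Observable Component]
  take Observable:  [Registry Component object] + [Observable Configurable TextStream Pipe Registry Component object] + [Component object] + [Observable Component]
  take Configurable:  [Registry Component object] + [Configurable TextStream Pipe Registry Component object] + [Component object] + [Component]
  take TextStream:  [Registry Component object] + [TextStream Pipe Registry Component object] + [Component object] + [Component]
  take Pipe:  [Registry Component object] + [Pipe Registry Component object] + [Component object] + [Component]
  take Registry:  [Registry Component object] + [Registry Component object] + [Component object] + [Component]
  take Component:  [Component object] + [Component object] + [Component object] + [Component]
  take object:  [object] + [object] + [object]
MRO: Dispatcher BinaryStream Observable Configurable TextStream Pipe Registry Component object
validate is defined in: Component, Observable, Registry. First along the MRO is Observable.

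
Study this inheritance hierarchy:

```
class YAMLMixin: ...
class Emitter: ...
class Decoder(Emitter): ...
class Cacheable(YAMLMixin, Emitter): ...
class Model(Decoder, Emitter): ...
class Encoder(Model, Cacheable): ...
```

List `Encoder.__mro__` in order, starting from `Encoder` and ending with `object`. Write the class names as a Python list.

L[Encoder] = Encoder + merge(L[Model], L[Cacheable], [Model Cacheable])
  take Model:  [Model Decoder Emitter object] + [Cacheable YAMLMixin Emitter object] + [Model Cacheable]
  take Decoder:  [Decoder Emitter object] + [Cacheable YAMLMixin Emitter object] + [Cacheable]
  take Cacheable:  [Emitter object] + [Cacheable YAMLMixin Emitter object] + [Cacheable]
  take YAMLMixin:  [Emitter object] + [YAMLMixin Emitter object]
  take Emitter:  [Emitter object] + [Emitter object]
  take object:  [object] + [object]

[Encoder, Model, Decoder, Cacheable, YAMLMixin, Emitter, object]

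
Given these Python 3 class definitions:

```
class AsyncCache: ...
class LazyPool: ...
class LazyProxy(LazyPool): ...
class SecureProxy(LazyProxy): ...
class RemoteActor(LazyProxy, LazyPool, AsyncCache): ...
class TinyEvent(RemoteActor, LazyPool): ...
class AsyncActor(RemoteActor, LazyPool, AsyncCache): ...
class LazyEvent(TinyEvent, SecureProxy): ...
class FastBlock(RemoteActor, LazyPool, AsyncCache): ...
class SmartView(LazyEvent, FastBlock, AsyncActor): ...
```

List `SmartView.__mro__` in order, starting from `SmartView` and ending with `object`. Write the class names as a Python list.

L[SmartView] = SmartView + merge(L[LazyEvent], L[FastBlock], L[AsyncActor], [LazyEvent FastBlock AsyncActor])
  take LazyEvent:  [LazyEvent TinyEvent RemoteActor SecureProxy LazyProxy LazyPool AsyncCache object] + [FastBlock RemoteActor LazyProxy LazyPool AsyncCache object] + [AsyncActor RemoteActor LazyProxy LazyPool AsyncCache object] + [LazyEvent FastBlock AsyncActor]
  take TinyEvent:  [TinyEvent RemoteActor SecureProxy LazyProxy LazyPool AsyncCache object] + [FastBlock RemoteActor LazyProxy LazyPool AsyncCache object] + [AsyncActor RemoteActor LazyProxy LazyPool AsyncCache object] + [FastBlock AsyncActor]
  take FastBlock:  [RemoteActor SecureProxy LazyProxy LazyPool AsyncCache object] + [FastBlock RemoteActor LazyProxy LazyPool AsyncCache object] + [AsyncActor RemoteActor LazyProxy LazyPool AsyncCache object] + [FastBlock AsyncActor]
  take AsyncActor:  [RemoteActor SecureProxy LazyProxy LazyPool AsyncCache object] + [RemoteActor LazyProxy LazyPool AsyncCache object] + [AsyncActor RemoteActor LazyProxy LazyPool AsyncCache object] + [AsyncActor]
  take RemoteActor:  [RemoteActor SecureProxy LazyProxy LazyPool AsyncCache object] + [RemoteActor LazyProxy LazyPool AsyncCache object] + [RemoteActor LazyProxy LazyPool AsyncCache object]
  take SecureProxy:  [SecureProxy LazyProxy LazyPool AsyncCache object] + [LazyProxy LazyPool AsyncCache object] + [LazyProxy LazyPool AsyncCache object]
  take LazyProxy:  [LazyProxy LazyPool AsyncCache object] + [LazyProxy LazyPool AsyncCache object] + [LazyProxy LazyPool AsyncCache object]
  take LazyPool:  [LazyPool AsyncCache object] + [LazyPool AsyncCache object] + [LazyPool AsyncCache object]
  take AsyncCache:  [AsyncCache object] + [AsyncCache object] + [AsyncCache object]
  take object:  [object] + [object] + [object]

[SmartView, LazyEvent, TinyEvent, FastBlock, AsyncActor, RemoteActor, SecureProxy, LazyProxy, LazyPool, AsyncCache, object]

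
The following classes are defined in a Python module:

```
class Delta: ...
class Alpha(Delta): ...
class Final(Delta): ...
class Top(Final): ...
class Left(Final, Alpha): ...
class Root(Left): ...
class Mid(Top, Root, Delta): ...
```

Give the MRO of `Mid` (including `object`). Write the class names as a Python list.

[Mid, Top, Root, Left, Final, Alpha, Delta, object]

L[Mid] = Mid + merge(L[Top], L[Root], L[Delta], [Top Root Delta])
  take Top:  [Top Final Delta object] + [Root Left Final Alpha Delta object] + [Delta object] + [Top Root Delta]
  take Root:  [Final Delta object] + [Root Left Final Alpha Delta object] + [Delta object] + [Root Delta]
  take Left:  [Final Delta object] + [Left Final Alpha Delta object] + [Delta object] + [Delta]
  take Final:  [Final Delta object] + [Final Alpha Delta object] + [Delta object] + [Delta]
  take Alpha:  [Delta object] + [Alpha Delta object] + [Delta object] + [Delta]
  take Delta:  [Delta object] + [Delta object] + [Delta object] + [Delta]
  take object:  [object] + [object] + [object]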